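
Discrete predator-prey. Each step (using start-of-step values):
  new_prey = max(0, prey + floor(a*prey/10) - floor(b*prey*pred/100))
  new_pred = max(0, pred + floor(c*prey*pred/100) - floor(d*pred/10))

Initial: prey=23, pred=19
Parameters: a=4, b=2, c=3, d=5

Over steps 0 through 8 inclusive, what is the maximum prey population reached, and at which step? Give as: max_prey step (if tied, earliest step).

Step 1: prey: 23+9-8=24; pred: 19+13-9=23
Step 2: prey: 24+9-11=22; pred: 23+16-11=28
Step 3: prey: 22+8-12=18; pred: 28+18-14=32
Step 4: prey: 18+7-11=14; pred: 32+17-16=33
Step 5: prey: 14+5-9=10; pred: 33+13-16=30
Step 6: prey: 10+4-6=8; pred: 30+9-15=24
Step 7: prey: 8+3-3=8; pred: 24+5-12=17
Step 8: prey: 8+3-2=9; pred: 17+4-8=13
Max prey = 24 at step 1

Answer: 24 1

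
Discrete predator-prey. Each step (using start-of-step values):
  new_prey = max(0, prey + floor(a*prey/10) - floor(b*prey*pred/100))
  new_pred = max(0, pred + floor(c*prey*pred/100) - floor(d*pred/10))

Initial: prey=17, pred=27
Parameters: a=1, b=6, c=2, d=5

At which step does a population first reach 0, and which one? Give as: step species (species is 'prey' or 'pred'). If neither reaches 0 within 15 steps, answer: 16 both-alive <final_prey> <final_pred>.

Answer: 1 prey

Derivation:
Step 1: prey: 17+1-27=0; pred: 27+9-13=23
First extinction: prey at step 1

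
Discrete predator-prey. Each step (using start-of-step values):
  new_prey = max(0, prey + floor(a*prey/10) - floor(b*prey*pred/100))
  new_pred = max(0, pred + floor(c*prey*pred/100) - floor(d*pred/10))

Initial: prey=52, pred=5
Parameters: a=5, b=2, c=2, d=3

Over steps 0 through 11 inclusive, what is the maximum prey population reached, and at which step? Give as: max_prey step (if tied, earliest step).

Answer: 106 3

Derivation:
Step 1: prey: 52+26-5=73; pred: 5+5-1=9
Step 2: prey: 73+36-13=96; pred: 9+13-2=20
Step 3: prey: 96+48-38=106; pred: 20+38-6=52
Step 4: prey: 106+53-110=49; pred: 52+110-15=147
Step 5: prey: 49+24-144=0; pred: 147+144-44=247
Step 6: prey: 0+0-0=0; pred: 247+0-74=173
Step 7: prey: 0+0-0=0; pred: 173+0-51=122
Step 8: prey: 0+0-0=0; pred: 122+0-36=86
Step 9: prey: 0+0-0=0; pred: 86+0-25=61
Step 10: prey: 0+0-0=0; pred: 61+0-18=43
Step 11: prey: 0+0-0=0; pred: 43+0-12=31
Max prey = 106 at step 3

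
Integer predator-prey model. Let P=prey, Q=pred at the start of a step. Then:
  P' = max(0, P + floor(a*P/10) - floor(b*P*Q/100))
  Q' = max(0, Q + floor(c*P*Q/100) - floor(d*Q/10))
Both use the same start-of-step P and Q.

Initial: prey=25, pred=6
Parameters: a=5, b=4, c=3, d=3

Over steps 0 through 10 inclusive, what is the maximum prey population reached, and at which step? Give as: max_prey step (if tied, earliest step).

Step 1: prey: 25+12-6=31; pred: 6+4-1=9
Step 2: prey: 31+15-11=35; pred: 9+8-2=15
Step 3: prey: 35+17-21=31; pred: 15+15-4=26
Step 4: prey: 31+15-32=14; pred: 26+24-7=43
Step 5: prey: 14+7-24=0; pred: 43+18-12=49
Step 6: prey: 0+0-0=0; pred: 49+0-14=35
Step 7: prey: 0+0-0=0; pred: 35+0-10=25
Step 8: prey: 0+0-0=0; pred: 25+0-7=18
Step 9: prey: 0+0-0=0; pred: 18+0-5=13
Step 10: prey: 0+0-0=0; pred: 13+0-3=10
Max prey = 35 at step 2

Answer: 35 2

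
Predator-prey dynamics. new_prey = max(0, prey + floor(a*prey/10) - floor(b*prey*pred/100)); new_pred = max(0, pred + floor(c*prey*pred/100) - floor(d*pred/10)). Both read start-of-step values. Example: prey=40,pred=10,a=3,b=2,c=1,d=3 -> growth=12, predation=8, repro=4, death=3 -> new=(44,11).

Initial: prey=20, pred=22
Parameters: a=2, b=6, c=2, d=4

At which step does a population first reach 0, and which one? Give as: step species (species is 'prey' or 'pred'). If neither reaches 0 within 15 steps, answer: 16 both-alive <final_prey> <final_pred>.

Answer: 1 prey

Derivation:
Step 1: prey: 20+4-26=0; pred: 22+8-8=22
First extinction: prey at step 1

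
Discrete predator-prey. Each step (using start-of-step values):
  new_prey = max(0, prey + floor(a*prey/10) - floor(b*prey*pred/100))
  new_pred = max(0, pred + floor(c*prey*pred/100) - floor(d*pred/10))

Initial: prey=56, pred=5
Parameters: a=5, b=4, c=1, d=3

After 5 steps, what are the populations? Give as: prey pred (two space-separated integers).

Answer: 44 43

Derivation:
Step 1: prey: 56+28-11=73; pred: 5+2-1=6
Step 2: prey: 73+36-17=92; pred: 6+4-1=9
Step 3: prey: 92+46-33=105; pred: 9+8-2=15
Step 4: prey: 105+52-63=94; pred: 15+15-4=26
Step 5: prey: 94+47-97=44; pred: 26+24-7=43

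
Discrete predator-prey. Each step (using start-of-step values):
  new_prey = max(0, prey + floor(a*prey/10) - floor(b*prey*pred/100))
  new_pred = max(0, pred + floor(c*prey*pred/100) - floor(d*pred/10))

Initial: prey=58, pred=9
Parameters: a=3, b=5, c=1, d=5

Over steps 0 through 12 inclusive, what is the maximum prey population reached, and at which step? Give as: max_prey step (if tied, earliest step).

Step 1: prey: 58+17-26=49; pred: 9+5-4=10
Step 2: prey: 49+14-24=39; pred: 10+4-5=9
Step 3: prey: 39+11-17=33; pred: 9+3-4=8
Step 4: prey: 33+9-13=29; pred: 8+2-4=6
Step 5: prey: 29+8-8=29; pred: 6+1-3=4
Step 6: prey: 29+8-5=32; pred: 4+1-2=3
Step 7: prey: 32+9-4=37; pred: 3+0-1=2
Step 8: prey: 37+11-3=45; pred: 2+0-1=1
Step 9: prey: 45+13-2=56; pred: 1+0-0=1
Step 10: prey: 56+16-2=70; pred: 1+0-0=1
Step 11: prey: 70+21-3=88; pred: 1+0-0=1
Step 12: prey: 88+26-4=110; pred: 1+0-0=1
Max prey = 110 at step 12

Answer: 110 12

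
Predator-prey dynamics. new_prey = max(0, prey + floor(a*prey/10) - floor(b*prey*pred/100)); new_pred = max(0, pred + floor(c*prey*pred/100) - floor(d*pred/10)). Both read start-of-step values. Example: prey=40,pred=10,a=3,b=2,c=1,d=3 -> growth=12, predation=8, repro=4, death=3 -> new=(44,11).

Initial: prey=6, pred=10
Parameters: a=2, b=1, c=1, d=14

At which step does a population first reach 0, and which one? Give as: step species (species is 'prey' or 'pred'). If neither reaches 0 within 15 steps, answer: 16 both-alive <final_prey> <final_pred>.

Answer: 1 pred

Derivation:
Step 1: prey: 6+1-0=7; pred: 10+0-14=0
First extinction: pred at step 1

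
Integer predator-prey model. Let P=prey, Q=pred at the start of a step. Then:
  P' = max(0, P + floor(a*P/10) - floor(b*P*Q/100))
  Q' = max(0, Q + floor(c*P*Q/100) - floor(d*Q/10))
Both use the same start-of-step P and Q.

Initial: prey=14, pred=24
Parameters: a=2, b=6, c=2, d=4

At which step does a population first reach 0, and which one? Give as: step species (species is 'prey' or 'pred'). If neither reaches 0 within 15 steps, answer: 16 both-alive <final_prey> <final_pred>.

Answer: 1 prey

Derivation:
Step 1: prey: 14+2-20=0; pred: 24+6-9=21
First extinction: prey at step 1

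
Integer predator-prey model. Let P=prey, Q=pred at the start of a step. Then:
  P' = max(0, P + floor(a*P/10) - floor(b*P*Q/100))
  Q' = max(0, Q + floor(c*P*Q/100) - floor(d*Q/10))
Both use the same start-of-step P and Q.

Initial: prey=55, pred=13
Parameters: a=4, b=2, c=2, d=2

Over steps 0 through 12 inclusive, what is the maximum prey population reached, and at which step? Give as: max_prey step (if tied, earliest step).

Answer: 63 1

Derivation:
Step 1: prey: 55+22-14=63; pred: 13+14-2=25
Step 2: prey: 63+25-31=57; pred: 25+31-5=51
Step 3: prey: 57+22-58=21; pred: 51+58-10=99
Step 4: prey: 21+8-41=0; pred: 99+41-19=121
Step 5: prey: 0+0-0=0; pred: 121+0-24=97
Step 6: prey: 0+0-0=0; pred: 97+0-19=78
Step 7: prey: 0+0-0=0; pred: 78+0-15=63
Step 8: prey: 0+0-0=0; pred: 63+0-12=51
Step 9: prey: 0+0-0=0; pred: 51+0-10=41
Step 10: prey: 0+0-0=0; pred: 41+0-8=33
Step 11: prey: 0+0-0=0; pred: 33+0-6=27
Step 12: prey: 0+0-0=0; pred: 27+0-5=22
Max prey = 63 at step 1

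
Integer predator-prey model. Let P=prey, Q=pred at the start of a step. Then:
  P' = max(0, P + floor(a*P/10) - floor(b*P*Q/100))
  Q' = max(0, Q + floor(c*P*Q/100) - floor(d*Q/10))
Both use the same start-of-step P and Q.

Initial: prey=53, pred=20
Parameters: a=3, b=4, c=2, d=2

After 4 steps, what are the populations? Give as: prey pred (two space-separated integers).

Step 1: prey: 53+15-42=26; pred: 20+21-4=37
Step 2: prey: 26+7-38=0; pred: 37+19-7=49
Step 3: prey: 0+0-0=0; pred: 49+0-9=40
Step 4: prey: 0+0-0=0; pred: 40+0-8=32

Answer: 0 32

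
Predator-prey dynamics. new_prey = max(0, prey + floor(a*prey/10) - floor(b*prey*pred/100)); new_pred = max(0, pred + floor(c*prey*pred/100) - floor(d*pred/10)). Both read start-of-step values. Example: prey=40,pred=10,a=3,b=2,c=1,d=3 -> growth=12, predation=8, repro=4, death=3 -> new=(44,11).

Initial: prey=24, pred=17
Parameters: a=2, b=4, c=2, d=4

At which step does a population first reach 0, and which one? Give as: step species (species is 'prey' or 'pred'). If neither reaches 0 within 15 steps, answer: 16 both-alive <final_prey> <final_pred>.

Step 1: prey: 24+4-16=12; pred: 17+8-6=19
Step 2: prey: 12+2-9=5; pred: 19+4-7=16
Step 3: prey: 5+1-3=3; pred: 16+1-6=11
Step 4: prey: 3+0-1=2; pred: 11+0-4=7
Step 5: prey: 2+0-0=2; pred: 7+0-2=5
Step 6: prey: 2+0-0=2; pred: 5+0-2=3
Step 7: prey: 2+0-0=2; pred: 3+0-1=2
Step 8: prey: 2+0-0=2; pred: 2+0-0=2
Steps 9-15: state stable at prey=2, pred=2 (no change)
No extinction within 15 steps

Answer: 16 both-alive 2 2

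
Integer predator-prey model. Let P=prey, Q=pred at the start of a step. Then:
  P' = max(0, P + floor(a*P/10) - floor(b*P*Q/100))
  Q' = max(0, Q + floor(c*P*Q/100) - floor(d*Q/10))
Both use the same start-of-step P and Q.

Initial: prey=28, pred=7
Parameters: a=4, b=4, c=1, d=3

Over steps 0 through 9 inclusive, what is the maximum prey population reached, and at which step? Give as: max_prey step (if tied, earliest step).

Step 1: prey: 28+11-7=32; pred: 7+1-2=6
Step 2: prey: 32+12-7=37; pred: 6+1-1=6
Step 3: prey: 37+14-8=43; pred: 6+2-1=7
Step 4: prey: 43+17-12=48; pred: 7+3-2=8
Step 5: prey: 48+19-15=52; pred: 8+3-2=9
Step 6: prey: 52+20-18=54; pred: 9+4-2=11
Step 7: prey: 54+21-23=52; pred: 11+5-3=13
Step 8: prey: 52+20-27=45; pred: 13+6-3=16
Step 9: prey: 45+18-28=35; pred: 16+7-4=19
Max prey = 54 at step 6

Answer: 54 6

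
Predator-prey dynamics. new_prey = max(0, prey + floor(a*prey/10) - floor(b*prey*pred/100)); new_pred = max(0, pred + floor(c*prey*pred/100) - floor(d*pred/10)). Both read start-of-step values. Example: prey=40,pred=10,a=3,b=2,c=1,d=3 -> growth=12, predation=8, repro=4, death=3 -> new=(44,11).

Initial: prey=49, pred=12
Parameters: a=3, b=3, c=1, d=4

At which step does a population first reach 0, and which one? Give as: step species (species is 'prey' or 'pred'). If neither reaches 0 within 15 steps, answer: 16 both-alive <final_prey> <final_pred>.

Answer: 16 both-alive 50 8

Derivation:
Step 1: prey: 49+14-17=46; pred: 12+5-4=13
Step 2: prey: 46+13-17=42; pred: 13+5-5=13
Step 3: prey: 42+12-16=38; pred: 13+5-5=13
Step 4: prey: 38+11-14=35; pred: 13+4-5=12
Step 5: prey: 35+10-12=33; pred: 12+4-4=12
Step 6: prey: 33+9-11=31; pred: 12+3-4=11
Step 7: prey: 31+9-10=30; pred: 11+3-4=10
Step 8: prey: 30+9-9=30; pred: 10+3-4=9
Step 9: prey: 30+9-8=31; pred: 9+2-3=8
Step 10: prey: 31+9-7=33; pred: 8+2-3=7
Step 11: prey: 33+9-6=36; pred: 7+2-2=7
Step 12: prey: 36+10-7=39; pred: 7+2-2=7
Step 13: prey: 39+11-8=42; pred: 7+2-2=7
Step 14: prey: 42+12-8=46; pred: 7+2-2=7
Step 15: prey: 46+13-9=50; pred: 7+3-2=8
No extinction within 15 steps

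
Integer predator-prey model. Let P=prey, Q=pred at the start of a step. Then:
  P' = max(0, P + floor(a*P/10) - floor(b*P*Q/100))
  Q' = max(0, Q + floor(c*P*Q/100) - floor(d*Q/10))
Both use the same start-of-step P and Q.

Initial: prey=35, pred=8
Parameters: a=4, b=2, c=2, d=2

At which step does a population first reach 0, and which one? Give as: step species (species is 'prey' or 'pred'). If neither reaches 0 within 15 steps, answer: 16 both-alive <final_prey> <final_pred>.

Step 1: prey: 35+14-5=44; pred: 8+5-1=12
Step 2: prey: 44+17-10=51; pred: 12+10-2=20
Step 3: prey: 51+20-20=51; pred: 20+20-4=36
Step 4: prey: 51+20-36=35; pred: 36+36-7=65
Step 5: prey: 35+14-45=4; pred: 65+45-13=97
Step 6: prey: 4+1-7=0; pred: 97+7-19=85
First extinction: prey at step 6

Answer: 6 prey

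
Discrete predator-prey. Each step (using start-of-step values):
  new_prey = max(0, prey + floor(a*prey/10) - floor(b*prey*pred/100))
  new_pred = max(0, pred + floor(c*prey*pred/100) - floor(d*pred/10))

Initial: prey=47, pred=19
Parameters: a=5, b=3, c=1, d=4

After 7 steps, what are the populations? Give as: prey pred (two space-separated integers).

Step 1: prey: 47+23-26=44; pred: 19+8-7=20
Step 2: prey: 44+22-26=40; pred: 20+8-8=20
Step 3: prey: 40+20-24=36; pred: 20+8-8=20
Step 4: prey: 36+18-21=33; pred: 20+7-8=19
Step 5: prey: 33+16-18=31; pred: 19+6-7=18
Step 6: prey: 31+15-16=30; pred: 18+5-7=16
Step 7: prey: 30+15-14=31; pred: 16+4-6=14

Answer: 31 14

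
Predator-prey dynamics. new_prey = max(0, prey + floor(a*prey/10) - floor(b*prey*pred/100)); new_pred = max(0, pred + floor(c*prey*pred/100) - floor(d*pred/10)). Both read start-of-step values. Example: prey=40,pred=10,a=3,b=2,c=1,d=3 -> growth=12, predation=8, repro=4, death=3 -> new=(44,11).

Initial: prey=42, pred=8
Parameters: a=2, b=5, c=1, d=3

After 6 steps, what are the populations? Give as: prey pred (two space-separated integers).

Answer: 9 5

Derivation:
Step 1: prey: 42+8-16=34; pred: 8+3-2=9
Step 2: prey: 34+6-15=25; pred: 9+3-2=10
Step 3: prey: 25+5-12=18; pred: 10+2-3=9
Step 4: prey: 18+3-8=13; pred: 9+1-2=8
Step 5: prey: 13+2-5=10; pred: 8+1-2=7
Step 6: prey: 10+2-3=9; pred: 7+0-2=5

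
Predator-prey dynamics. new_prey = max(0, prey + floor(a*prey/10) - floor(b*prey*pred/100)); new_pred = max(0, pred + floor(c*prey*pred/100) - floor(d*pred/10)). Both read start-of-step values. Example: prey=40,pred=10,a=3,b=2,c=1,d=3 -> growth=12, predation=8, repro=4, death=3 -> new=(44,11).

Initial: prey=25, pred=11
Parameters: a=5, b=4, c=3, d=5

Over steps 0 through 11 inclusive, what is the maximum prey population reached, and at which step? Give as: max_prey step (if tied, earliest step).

Step 1: prey: 25+12-11=26; pred: 11+8-5=14
Step 2: prey: 26+13-14=25; pred: 14+10-7=17
Step 3: prey: 25+12-17=20; pred: 17+12-8=21
Step 4: prey: 20+10-16=14; pred: 21+12-10=23
Step 5: prey: 14+7-12=9; pred: 23+9-11=21
Step 6: prey: 9+4-7=6; pred: 21+5-10=16
Step 7: prey: 6+3-3=6; pred: 16+2-8=10
Step 8: prey: 6+3-2=7; pred: 10+1-5=6
Step 9: prey: 7+3-1=9; pred: 6+1-3=4
Step 10: prey: 9+4-1=12; pred: 4+1-2=3
Step 11: prey: 12+6-1=17; pred: 3+1-1=3
Max prey = 26 at step 1

Answer: 26 1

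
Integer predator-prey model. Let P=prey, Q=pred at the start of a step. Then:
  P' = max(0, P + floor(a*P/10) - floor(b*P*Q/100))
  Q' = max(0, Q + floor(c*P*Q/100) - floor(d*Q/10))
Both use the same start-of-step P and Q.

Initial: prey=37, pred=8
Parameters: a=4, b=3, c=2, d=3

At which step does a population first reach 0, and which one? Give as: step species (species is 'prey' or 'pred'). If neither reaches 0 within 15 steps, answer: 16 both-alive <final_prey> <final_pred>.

Step 1: prey: 37+14-8=43; pred: 8+5-2=11
Step 2: prey: 43+17-14=46; pred: 11+9-3=17
Step 3: prey: 46+18-23=41; pred: 17+15-5=27
Step 4: prey: 41+16-33=24; pred: 27+22-8=41
Step 5: prey: 24+9-29=4; pred: 41+19-12=48
Step 6: prey: 4+1-5=0; pred: 48+3-14=37
First extinction: prey at step 6

Answer: 6 prey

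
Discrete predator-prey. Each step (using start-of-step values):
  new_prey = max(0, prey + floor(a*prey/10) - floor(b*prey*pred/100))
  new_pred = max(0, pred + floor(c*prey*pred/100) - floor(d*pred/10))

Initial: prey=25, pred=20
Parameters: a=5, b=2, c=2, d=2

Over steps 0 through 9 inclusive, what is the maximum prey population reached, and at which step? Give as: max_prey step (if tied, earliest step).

Step 1: prey: 25+12-10=27; pred: 20+10-4=26
Step 2: prey: 27+13-14=26; pred: 26+14-5=35
Step 3: prey: 26+13-18=21; pred: 35+18-7=46
Step 4: prey: 21+10-19=12; pred: 46+19-9=56
Step 5: prey: 12+6-13=5; pred: 56+13-11=58
Step 6: prey: 5+2-5=2; pred: 58+5-11=52
Step 7: prey: 2+1-2=1; pred: 52+2-10=44
Step 8: prey: 1+0-0=1; pred: 44+0-8=36
Step 9: prey: 1+0-0=1; pred: 36+0-7=29
Max prey = 27 at step 1

Answer: 27 1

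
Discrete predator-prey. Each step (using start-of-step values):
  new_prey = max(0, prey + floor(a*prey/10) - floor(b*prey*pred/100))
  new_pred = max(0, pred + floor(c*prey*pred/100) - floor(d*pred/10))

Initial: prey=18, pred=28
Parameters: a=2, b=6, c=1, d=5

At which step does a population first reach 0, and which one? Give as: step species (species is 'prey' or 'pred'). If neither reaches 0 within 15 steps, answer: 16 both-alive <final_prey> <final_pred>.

Answer: 1 prey

Derivation:
Step 1: prey: 18+3-30=0; pred: 28+5-14=19
First extinction: prey at step 1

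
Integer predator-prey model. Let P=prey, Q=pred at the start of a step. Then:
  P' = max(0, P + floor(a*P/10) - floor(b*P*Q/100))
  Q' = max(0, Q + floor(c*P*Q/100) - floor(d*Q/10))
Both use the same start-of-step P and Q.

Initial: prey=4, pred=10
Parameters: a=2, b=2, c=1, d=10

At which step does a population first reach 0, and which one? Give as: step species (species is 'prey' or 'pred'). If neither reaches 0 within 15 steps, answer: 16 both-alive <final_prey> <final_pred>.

Answer: 1 pred

Derivation:
Step 1: prey: 4+0-0=4; pred: 10+0-10=0
First extinction: pred at step 1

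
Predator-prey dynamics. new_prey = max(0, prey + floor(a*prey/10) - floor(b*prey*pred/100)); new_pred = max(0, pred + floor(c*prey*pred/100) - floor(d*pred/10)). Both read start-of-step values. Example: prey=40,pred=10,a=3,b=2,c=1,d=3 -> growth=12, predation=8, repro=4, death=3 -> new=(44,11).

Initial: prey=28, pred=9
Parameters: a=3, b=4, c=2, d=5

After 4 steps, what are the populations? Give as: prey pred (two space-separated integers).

Answer: 19 8

Derivation:
Step 1: prey: 28+8-10=26; pred: 9+5-4=10
Step 2: prey: 26+7-10=23; pred: 10+5-5=10
Step 3: prey: 23+6-9=20; pred: 10+4-5=9
Step 4: prey: 20+6-7=19; pred: 9+3-4=8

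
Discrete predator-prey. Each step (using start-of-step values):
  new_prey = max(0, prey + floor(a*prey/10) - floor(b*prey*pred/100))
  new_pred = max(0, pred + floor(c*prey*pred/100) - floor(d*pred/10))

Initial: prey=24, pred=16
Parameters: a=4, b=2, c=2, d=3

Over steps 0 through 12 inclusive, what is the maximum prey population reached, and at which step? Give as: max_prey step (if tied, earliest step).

Step 1: prey: 24+9-7=26; pred: 16+7-4=19
Step 2: prey: 26+10-9=27; pred: 19+9-5=23
Step 3: prey: 27+10-12=25; pred: 23+12-6=29
Step 4: prey: 25+10-14=21; pred: 29+14-8=35
Step 5: prey: 21+8-14=15; pred: 35+14-10=39
Step 6: prey: 15+6-11=10; pred: 39+11-11=39
Step 7: prey: 10+4-7=7; pred: 39+7-11=35
Step 8: prey: 7+2-4=5; pred: 35+4-10=29
Step 9: prey: 5+2-2=5; pred: 29+2-8=23
Step 10: prey: 5+2-2=5; pred: 23+2-6=19
Step 11: prey: 5+2-1=6; pred: 19+1-5=15
Step 12: prey: 6+2-1=7; pred: 15+1-4=12
Max prey = 27 at step 2

Answer: 27 2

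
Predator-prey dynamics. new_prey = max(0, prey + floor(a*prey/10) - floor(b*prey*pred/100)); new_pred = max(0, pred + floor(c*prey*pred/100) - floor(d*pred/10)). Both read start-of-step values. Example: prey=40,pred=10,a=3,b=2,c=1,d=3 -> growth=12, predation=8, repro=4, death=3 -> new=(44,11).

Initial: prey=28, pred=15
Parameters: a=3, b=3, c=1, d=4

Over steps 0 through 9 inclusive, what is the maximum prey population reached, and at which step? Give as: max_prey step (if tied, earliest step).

Answer: 44 9

Derivation:
Step 1: prey: 28+8-12=24; pred: 15+4-6=13
Step 2: prey: 24+7-9=22; pred: 13+3-5=11
Step 3: prey: 22+6-7=21; pred: 11+2-4=9
Step 4: prey: 21+6-5=22; pred: 9+1-3=7
Step 5: prey: 22+6-4=24; pred: 7+1-2=6
Step 6: prey: 24+7-4=27; pred: 6+1-2=5
Step 7: prey: 27+8-4=31; pred: 5+1-2=4
Step 8: prey: 31+9-3=37; pred: 4+1-1=4
Step 9: prey: 37+11-4=44; pred: 4+1-1=4
Max prey = 44 at step 9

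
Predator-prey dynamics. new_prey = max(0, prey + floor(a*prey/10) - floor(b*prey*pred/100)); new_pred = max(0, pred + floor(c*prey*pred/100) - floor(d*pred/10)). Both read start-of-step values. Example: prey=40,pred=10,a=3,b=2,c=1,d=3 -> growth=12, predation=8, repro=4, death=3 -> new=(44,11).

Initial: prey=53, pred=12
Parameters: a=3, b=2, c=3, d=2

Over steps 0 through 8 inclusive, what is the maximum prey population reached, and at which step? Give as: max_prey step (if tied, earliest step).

Step 1: prey: 53+15-12=56; pred: 12+19-2=29
Step 2: prey: 56+16-32=40; pred: 29+48-5=72
Step 3: prey: 40+12-57=0; pred: 72+86-14=144
Step 4: prey: 0+0-0=0; pred: 144+0-28=116
Step 5: prey: 0+0-0=0; pred: 116+0-23=93
Step 6: prey: 0+0-0=0; pred: 93+0-18=75
Step 7: prey: 0+0-0=0; pred: 75+0-15=60
Step 8: prey: 0+0-0=0; pred: 60+0-12=48
Max prey = 56 at step 1

Answer: 56 1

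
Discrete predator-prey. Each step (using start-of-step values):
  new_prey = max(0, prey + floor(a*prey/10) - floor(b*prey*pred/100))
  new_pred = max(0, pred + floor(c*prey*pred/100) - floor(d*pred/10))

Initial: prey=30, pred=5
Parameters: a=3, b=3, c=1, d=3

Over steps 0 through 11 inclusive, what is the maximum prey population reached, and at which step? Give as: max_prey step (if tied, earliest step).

Answer: 59 6

Derivation:
Step 1: prey: 30+9-4=35; pred: 5+1-1=5
Step 2: prey: 35+10-5=40; pred: 5+1-1=5
Step 3: prey: 40+12-6=46; pred: 5+2-1=6
Step 4: prey: 46+13-8=51; pred: 6+2-1=7
Step 5: prey: 51+15-10=56; pred: 7+3-2=8
Step 6: prey: 56+16-13=59; pred: 8+4-2=10
Step 7: prey: 59+17-17=59; pred: 10+5-3=12
Step 8: prey: 59+17-21=55; pred: 12+7-3=16
Step 9: prey: 55+16-26=45; pred: 16+8-4=20
Step 10: prey: 45+13-27=31; pred: 20+9-6=23
Step 11: prey: 31+9-21=19; pred: 23+7-6=24
Max prey = 59 at step 6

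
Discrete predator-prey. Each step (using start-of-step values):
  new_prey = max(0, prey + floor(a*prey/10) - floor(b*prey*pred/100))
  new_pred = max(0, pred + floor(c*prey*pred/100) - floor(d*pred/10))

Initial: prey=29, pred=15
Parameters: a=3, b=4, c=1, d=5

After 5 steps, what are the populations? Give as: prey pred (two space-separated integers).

Answer: 22 2

Derivation:
Step 1: prey: 29+8-17=20; pred: 15+4-7=12
Step 2: prey: 20+6-9=17; pred: 12+2-6=8
Step 3: prey: 17+5-5=17; pred: 8+1-4=5
Step 4: prey: 17+5-3=19; pred: 5+0-2=3
Step 5: prey: 19+5-2=22; pred: 3+0-1=2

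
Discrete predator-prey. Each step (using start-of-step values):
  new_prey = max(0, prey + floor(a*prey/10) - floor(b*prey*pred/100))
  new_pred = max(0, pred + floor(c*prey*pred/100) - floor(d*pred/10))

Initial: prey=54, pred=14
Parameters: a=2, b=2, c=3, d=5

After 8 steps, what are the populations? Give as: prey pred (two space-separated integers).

Answer: 0 3

Derivation:
Step 1: prey: 54+10-15=49; pred: 14+22-7=29
Step 2: prey: 49+9-28=30; pred: 29+42-14=57
Step 3: prey: 30+6-34=2; pred: 57+51-28=80
Step 4: prey: 2+0-3=0; pred: 80+4-40=44
Step 5: prey: 0+0-0=0; pred: 44+0-22=22
Step 6: prey: 0+0-0=0; pred: 22+0-11=11
Step 7: prey: 0+0-0=0; pred: 11+0-5=6
Step 8: prey: 0+0-0=0; pred: 6+0-3=3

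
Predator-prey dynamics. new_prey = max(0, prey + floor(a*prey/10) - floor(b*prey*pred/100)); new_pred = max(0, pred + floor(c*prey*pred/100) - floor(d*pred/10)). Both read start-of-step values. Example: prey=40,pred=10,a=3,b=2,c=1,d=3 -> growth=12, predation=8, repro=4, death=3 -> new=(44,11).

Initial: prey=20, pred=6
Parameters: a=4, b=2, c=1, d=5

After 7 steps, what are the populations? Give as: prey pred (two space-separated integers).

Answer: 146 6

Derivation:
Step 1: prey: 20+8-2=26; pred: 6+1-3=4
Step 2: prey: 26+10-2=34; pred: 4+1-2=3
Step 3: prey: 34+13-2=45; pred: 3+1-1=3
Step 4: prey: 45+18-2=61; pred: 3+1-1=3
Step 5: prey: 61+24-3=82; pred: 3+1-1=3
Step 6: prey: 82+32-4=110; pred: 3+2-1=4
Step 7: prey: 110+44-8=146; pred: 4+4-2=6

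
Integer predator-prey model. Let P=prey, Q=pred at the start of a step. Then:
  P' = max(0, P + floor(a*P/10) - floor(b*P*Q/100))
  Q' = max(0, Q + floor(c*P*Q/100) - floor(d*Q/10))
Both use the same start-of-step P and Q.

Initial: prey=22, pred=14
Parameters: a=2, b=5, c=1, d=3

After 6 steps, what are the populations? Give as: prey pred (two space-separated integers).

Step 1: prey: 22+4-15=11; pred: 14+3-4=13
Step 2: prey: 11+2-7=6; pred: 13+1-3=11
Step 3: prey: 6+1-3=4; pred: 11+0-3=8
Step 4: prey: 4+0-1=3; pred: 8+0-2=6
Step 5: prey: 3+0-0=3; pred: 6+0-1=5
Step 6: prey: 3+0-0=3; pred: 5+0-1=4

Answer: 3 4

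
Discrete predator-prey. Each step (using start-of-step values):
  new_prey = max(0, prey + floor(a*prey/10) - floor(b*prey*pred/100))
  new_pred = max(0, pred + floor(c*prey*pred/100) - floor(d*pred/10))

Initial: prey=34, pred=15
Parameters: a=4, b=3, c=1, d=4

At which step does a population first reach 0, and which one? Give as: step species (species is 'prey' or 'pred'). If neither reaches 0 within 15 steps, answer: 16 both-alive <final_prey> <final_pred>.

Answer: 16 both-alive 33 24

Derivation:
Step 1: prey: 34+13-15=32; pred: 15+5-6=14
Step 2: prey: 32+12-13=31; pred: 14+4-5=13
Step 3: prey: 31+12-12=31; pred: 13+4-5=12
Step 4: prey: 31+12-11=32; pred: 12+3-4=11
Step 5: prey: 32+12-10=34; pred: 11+3-4=10
Step 6: prey: 34+13-10=37; pred: 10+3-4=9
Step 7: prey: 37+14-9=42; pred: 9+3-3=9
Step 8: prey: 42+16-11=47; pred: 9+3-3=9
Step 9: prey: 47+18-12=53; pred: 9+4-3=10
Step 10: prey: 53+21-15=59; pred: 10+5-4=11
Step 11: prey: 59+23-19=63; pred: 11+6-4=13
Step 12: prey: 63+25-24=64; pred: 13+8-5=16
Step 13: prey: 64+25-30=59; pred: 16+10-6=20
Step 14: prey: 59+23-35=47; pred: 20+11-8=23
Step 15: prey: 47+18-32=33; pred: 23+10-9=24
No extinction within 15 steps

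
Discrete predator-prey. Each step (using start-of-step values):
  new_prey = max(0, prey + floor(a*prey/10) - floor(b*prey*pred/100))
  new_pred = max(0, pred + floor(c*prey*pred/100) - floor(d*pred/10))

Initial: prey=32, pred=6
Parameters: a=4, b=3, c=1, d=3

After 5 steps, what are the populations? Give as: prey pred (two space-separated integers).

Answer: 72 13

Derivation:
Step 1: prey: 32+12-5=39; pred: 6+1-1=6
Step 2: prey: 39+15-7=47; pred: 6+2-1=7
Step 3: prey: 47+18-9=56; pred: 7+3-2=8
Step 4: prey: 56+22-13=65; pred: 8+4-2=10
Step 5: prey: 65+26-19=72; pred: 10+6-3=13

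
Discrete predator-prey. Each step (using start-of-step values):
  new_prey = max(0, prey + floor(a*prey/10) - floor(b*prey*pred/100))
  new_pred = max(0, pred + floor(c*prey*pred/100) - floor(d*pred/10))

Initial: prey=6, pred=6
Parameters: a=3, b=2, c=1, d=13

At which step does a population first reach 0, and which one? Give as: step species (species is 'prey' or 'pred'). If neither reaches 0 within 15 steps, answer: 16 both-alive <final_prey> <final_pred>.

Answer: 1 pred

Derivation:
Step 1: prey: 6+1-0=7; pred: 6+0-7=0
First extinction: pred at step 1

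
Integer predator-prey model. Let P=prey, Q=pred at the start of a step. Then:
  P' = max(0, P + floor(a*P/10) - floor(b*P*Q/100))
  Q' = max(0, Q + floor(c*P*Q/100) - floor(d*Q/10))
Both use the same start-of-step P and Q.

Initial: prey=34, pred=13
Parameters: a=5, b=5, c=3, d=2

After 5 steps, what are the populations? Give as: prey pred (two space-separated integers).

Answer: 0 28

Derivation:
Step 1: prey: 34+17-22=29; pred: 13+13-2=24
Step 2: prey: 29+14-34=9; pred: 24+20-4=40
Step 3: prey: 9+4-18=0; pred: 40+10-8=42
Step 4: prey: 0+0-0=0; pred: 42+0-8=34
Step 5: prey: 0+0-0=0; pred: 34+0-6=28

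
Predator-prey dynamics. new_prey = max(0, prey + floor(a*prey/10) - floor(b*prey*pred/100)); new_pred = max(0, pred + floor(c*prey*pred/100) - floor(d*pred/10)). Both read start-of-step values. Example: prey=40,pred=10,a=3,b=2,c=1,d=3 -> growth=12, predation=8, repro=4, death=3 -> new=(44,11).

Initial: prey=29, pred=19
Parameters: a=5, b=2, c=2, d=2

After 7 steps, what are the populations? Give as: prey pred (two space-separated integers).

Answer: 0 45

Derivation:
Step 1: prey: 29+14-11=32; pred: 19+11-3=27
Step 2: prey: 32+16-17=31; pred: 27+17-5=39
Step 3: prey: 31+15-24=22; pred: 39+24-7=56
Step 4: prey: 22+11-24=9; pred: 56+24-11=69
Step 5: prey: 9+4-12=1; pred: 69+12-13=68
Step 6: prey: 1+0-1=0; pred: 68+1-13=56
Step 7: prey: 0+0-0=0; pred: 56+0-11=45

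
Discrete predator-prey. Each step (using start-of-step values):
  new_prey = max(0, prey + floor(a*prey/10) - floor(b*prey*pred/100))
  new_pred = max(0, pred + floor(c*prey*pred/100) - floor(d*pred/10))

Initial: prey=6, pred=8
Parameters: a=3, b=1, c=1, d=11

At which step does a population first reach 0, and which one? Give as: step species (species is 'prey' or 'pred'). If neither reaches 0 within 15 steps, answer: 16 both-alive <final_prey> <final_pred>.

Step 1: prey: 6+1-0=7; pred: 8+0-8=0
First extinction: pred at step 1

Answer: 1 pred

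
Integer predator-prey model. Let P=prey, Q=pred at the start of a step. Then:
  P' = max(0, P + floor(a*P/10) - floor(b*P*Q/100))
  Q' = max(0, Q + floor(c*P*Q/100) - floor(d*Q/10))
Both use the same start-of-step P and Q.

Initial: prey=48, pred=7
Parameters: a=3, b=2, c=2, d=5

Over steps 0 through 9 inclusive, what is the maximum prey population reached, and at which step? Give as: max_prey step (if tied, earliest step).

Step 1: prey: 48+14-6=56; pred: 7+6-3=10
Step 2: prey: 56+16-11=61; pred: 10+11-5=16
Step 3: prey: 61+18-19=60; pred: 16+19-8=27
Step 4: prey: 60+18-32=46; pred: 27+32-13=46
Step 5: prey: 46+13-42=17; pred: 46+42-23=65
Step 6: prey: 17+5-22=0; pred: 65+22-32=55
Step 7: prey: 0+0-0=0; pred: 55+0-27=28
Step 8: prey: 0+0-0=0; pred: 28+0-14=14
Step 9: prey: 0+0-0=0; pred: 14+0-7=7
Max prey = 61 at step 2

Answer: 61 2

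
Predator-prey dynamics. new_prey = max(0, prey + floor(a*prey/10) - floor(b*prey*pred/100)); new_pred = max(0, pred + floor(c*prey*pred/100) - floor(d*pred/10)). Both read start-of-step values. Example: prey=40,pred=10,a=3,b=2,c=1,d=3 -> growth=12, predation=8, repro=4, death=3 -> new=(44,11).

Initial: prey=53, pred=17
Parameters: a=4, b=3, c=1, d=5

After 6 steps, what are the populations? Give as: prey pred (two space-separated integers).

Step 1: prey: 53+21-27=47; pred: 17+9-8=18
Step 2: prey: 47+18-25=40; pred: 18+8-9=17
Step 3: prey: 40+16-20=36; pred: 17+6-8=15
Step 4: prey: 36+14-16=34; pred: 15+5-7=13
Step 5: prey: 34+13-13=34; pred: 13+4-6=11
Step 6: prey: 34+13-11=36; pred: 11+3-5=9

Answer: 36 9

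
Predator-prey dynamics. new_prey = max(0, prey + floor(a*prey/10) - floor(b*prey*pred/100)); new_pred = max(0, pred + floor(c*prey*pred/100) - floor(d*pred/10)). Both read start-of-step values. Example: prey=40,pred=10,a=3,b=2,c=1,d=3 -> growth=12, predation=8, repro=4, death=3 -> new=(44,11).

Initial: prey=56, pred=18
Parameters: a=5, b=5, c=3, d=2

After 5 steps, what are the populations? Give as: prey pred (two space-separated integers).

Step 1: prey: 56+28-50=34; pred: 18+30-3=45
Step 2: prey: 34+17-76=0; pred: 45+45-9=81
Step 3: prey: 0+0-0=0; pred: 81+0-16=65
Step 4: prey: 0+0-0=0; pred: 65+0-13=52
Step 5: prey: 0+0-0=0; pred: 52+0-10=42

Answer: 0 42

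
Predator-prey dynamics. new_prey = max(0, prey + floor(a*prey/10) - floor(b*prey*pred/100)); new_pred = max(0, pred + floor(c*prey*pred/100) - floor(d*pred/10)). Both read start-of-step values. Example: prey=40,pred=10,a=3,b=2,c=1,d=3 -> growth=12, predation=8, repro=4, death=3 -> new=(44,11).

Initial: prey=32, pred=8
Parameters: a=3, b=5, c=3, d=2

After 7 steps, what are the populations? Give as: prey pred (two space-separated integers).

Answer: 0 15

Derivation:
Step 1: prey: 32+9-12=29; pred: 8+7-1=14
Step 2: prey: 29+8-20=17; pred: 14+12-2=24
Step 3: prey: 17+5-20=2; pred: 24+12-4=32
Step 4: prey: 2+0-3=0; pred: 32+1-6=27
Step 5: prey: 0+0-0=0; pred: 27+0-5=22
Step 6: prey: 0+0-0=0; pred: 22+0-4=18
Step 7: prey: 0+0-0=0; pred: 18+0-3=15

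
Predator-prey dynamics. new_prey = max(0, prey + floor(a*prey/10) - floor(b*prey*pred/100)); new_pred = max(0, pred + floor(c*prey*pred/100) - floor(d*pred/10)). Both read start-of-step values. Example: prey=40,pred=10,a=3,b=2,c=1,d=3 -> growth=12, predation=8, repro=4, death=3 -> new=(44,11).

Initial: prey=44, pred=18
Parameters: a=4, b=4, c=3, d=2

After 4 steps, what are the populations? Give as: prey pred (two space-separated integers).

Step 1: prey: 44+17-31=30; pred: 18+23-3=38
Step 2: prey: 30+12-45=0; pred: 38+34-7=65
Step 3: prey: 0+0-0=0; pred: 65+0-13=52
Step 4: prey: 0+0-0=0; pred: 52+0-10=42

Answer: 0 42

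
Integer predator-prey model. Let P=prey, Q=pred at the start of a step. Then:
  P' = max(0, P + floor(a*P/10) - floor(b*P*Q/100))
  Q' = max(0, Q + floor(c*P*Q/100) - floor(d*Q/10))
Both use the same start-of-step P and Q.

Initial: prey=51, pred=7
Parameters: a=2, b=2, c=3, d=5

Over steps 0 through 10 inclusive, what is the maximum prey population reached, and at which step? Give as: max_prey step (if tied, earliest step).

Answer: 54 1

Derivation:
Step 1: prey: 51+10-7=54; pred: 7+10-3=14
Step 2: prey: 54+10-15=49; pred: 14+22-7=29
Step 3: prey: 49+9-28=30; pred: 29+42-14=57
Step 4: prey: 30+6-34=2; pred: 57+51-28=80
Step 5: prey: 2+0-3=0; pred: 80+4-40=44
Step 6: prey: 0+0-0=0; pred: 44+0-22=22
Step 7: prey: 0+0-0=0; pred: 22+0-11=11
Step 8: prey: 0+0-0=0; pred: 11+0-5=6
Step 9: prey: 0+0-0=0; pred: 6+0-3=3
Step 10: prey: 0+0-0=0; pred: 3+0-1=2
Max prey = 54 at step 1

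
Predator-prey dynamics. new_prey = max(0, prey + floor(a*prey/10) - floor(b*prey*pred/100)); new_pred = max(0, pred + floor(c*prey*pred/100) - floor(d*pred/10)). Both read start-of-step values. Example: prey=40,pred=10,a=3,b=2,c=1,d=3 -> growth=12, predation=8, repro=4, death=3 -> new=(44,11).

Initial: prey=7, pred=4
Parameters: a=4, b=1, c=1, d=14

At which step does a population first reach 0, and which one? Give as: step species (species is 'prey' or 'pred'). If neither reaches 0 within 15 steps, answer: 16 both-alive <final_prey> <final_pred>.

Step 1: prey: 7+2-0=9; pred: 4+0-5=0
First extinction: pred at step 1

Answer: 1 pred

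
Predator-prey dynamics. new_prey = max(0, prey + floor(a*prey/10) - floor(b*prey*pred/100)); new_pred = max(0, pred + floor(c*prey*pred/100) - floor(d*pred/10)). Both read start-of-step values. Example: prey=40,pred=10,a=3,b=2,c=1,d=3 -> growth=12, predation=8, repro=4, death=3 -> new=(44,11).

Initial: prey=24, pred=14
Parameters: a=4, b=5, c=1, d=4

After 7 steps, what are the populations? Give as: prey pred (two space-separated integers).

Step 1: prey: 24+9-16=17; pred: 14+3-5=12
Step 2: prey: 17+6-10=13; pred: 12+2-4=10
Step 3: prey: 13+5-6=12; pred: 10+1-4=7
Step 4: prey: 12+4-4=12; pred: 7+0-2=5
Step 5: prey: 12+4-3=13; pred: 5+0-2=3
Step 6: prey: 13+5-1=17; pred: 3+0-1=2
Step 7: prey: 17+6-1=22; pred: 2+0-0=2

Answer: 22 2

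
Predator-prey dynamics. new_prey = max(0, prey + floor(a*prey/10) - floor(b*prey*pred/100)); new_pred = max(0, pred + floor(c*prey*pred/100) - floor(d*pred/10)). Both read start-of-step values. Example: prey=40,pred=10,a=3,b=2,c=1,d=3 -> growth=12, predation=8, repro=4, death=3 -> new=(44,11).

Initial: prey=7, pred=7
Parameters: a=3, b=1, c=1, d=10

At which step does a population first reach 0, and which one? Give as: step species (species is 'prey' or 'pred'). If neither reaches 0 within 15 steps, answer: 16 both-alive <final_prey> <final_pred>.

Step 1: prey: 7+2-0=9; pred: 7+0-7=0
First extinction: pred at step 1

Answer: 1 pred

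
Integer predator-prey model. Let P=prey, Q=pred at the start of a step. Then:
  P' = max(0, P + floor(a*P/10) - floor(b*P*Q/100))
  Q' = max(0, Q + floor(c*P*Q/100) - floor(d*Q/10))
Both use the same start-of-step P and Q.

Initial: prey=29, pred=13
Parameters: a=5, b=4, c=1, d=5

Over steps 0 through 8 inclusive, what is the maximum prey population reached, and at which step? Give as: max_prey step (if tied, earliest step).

Answer: 127 8

Derivation:
Step 1: prey: 29+14-15=28; pred: 13+3-6=10
Step 2: prey: 28+14-11=31; pred: 10+2-5=7
Step 3: prey: 31+15-8=38; pred: 7+2-3=6
Step 4: prey: 38+19-9=48; pred: 6+2-3=5
Step 5: prey: 48+24-9=63; pred: 5+2-2=5
Step 6: prey: 63+31-12=82; pred: 5+3-2=6
Step 7: prey: 82+41-19=104; pred: 6+4-3=7
Step 8: prey: 104+52-29=127; pred: 7+7-3=11
Max prey = 127 at step 8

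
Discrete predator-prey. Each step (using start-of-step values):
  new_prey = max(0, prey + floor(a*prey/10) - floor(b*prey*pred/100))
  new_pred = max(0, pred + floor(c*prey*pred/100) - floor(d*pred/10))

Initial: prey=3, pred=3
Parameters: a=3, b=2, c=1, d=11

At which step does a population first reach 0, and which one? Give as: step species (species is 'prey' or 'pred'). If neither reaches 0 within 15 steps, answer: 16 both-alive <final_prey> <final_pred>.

Answer: 1 pred

Derivation:
Step 1: prey: 3+0-0=3; pred: 3+0-3=0
First extinction: pred at step 1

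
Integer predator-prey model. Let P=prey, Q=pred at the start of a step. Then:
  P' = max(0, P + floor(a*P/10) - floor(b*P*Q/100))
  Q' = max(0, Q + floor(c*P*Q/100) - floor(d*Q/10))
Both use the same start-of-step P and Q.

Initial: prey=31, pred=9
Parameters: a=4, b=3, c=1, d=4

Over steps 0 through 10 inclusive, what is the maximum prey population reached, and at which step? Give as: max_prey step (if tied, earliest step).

Step 1: prey: 31+12-8=35; pred: 9+2-3=8
Step 2: prey: 35+14-8=41; pred: 8+2-3=7
Step 3: prey: 41+16-8=49; pred: 7+2-2=7
Step 4: prey: 49+19-10=58; pred: 7+3-2=8
Step 5: prey: 58+23-13=68; pred: 8+4-3=9
Step 6: prey: 68+27-18=77; pred: 9+6-3=12
Step 7: prey: 77+30-27=80; pred: 12+9-4=17
Step 8: prey: 80+32-40=72; pred: 17+13-6=24
Step 9: prey: 72+28-51=49; pred: 24+17-9=32
Step 10: prey: 49+19-47=21; pred: 32+15-12=35
Max prey = 80 at step 7

Answer: 80 7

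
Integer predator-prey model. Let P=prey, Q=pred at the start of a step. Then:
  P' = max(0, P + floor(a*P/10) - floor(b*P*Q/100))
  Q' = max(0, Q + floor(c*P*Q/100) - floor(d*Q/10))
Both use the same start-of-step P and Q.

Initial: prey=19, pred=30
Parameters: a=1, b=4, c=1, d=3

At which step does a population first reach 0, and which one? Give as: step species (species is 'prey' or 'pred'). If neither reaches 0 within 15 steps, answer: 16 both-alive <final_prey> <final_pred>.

Answer: 1 prey

Derivation:
Step 1: prey: 19+1-22=0; pred: 30+5-9=26
First extinction: prey at step 1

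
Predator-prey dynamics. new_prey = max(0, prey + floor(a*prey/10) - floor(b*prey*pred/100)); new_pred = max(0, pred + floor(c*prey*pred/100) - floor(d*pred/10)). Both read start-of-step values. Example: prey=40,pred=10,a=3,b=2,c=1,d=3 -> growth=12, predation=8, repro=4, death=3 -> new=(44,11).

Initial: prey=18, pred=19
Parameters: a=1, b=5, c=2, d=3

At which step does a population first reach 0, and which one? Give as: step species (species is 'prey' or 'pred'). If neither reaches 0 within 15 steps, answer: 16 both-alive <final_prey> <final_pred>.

Step 1: prey: 18+1-17=2; pred: 19+6-5=20
Step 2: prey: 2+0-2=0; pred: 20+0-6=14
First extinction: prey at step 2

Answer: 2 prey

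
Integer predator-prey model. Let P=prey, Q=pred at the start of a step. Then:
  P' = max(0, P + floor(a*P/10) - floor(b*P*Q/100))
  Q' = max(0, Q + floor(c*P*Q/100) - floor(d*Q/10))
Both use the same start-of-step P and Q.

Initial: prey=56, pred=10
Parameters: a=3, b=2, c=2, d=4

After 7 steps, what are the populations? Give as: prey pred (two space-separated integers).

Answer: 0 22

Derivation:
Step 1: prey: 56+16-11=61; pred: 10+11-4=17
Step 2: prey: 61+18-20=59; pred: 17+20-6=31
Step 3: prey: 59+17-36=40; pred: 31+36-12=55
Step 4: prey: 40+12-44=8; pred: 55+44-22=77
Step 5: prey: 8+2-12=0; pred: 77+12-30=59
Step 6: prey: 0+0-0=0; pred: 59+0-23=36
Step 7: prey: 0+0-0=0; pred: 36+0-14=22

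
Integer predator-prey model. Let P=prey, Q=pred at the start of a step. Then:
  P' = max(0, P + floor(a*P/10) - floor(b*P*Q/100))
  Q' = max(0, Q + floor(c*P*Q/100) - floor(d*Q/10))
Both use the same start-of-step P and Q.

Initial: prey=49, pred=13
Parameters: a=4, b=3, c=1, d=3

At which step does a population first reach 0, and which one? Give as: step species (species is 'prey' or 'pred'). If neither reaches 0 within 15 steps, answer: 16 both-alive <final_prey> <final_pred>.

Step 1: prey: 49+19-19=49; pred: 13+6-3=16
Step 2: prey: 49+19-23=45; pred: 16+7-4=19
Step 3: prey: 45+18-25=38; pred: 19+8-5=22
Step 4: prey: 38+15-25=28; pred: 22+8-6=24
Step 5: prey: 28+11-20=19; pred: 24+6-7=23
Step 6: prey: 19+7-13=13; pred: 23+4-6=21
Step 7: prey: 13+5-8=10; pred: 21+2-6=17
Step 8: prey: 10+4-5=9; pred: 17+1-5=13
Step 9: prey: 9+3-3=9; pred: 13+1-3=11
Step 10: prey: 9+3-2=10; pred: 11+0-3=8
Step 11: prey: 10+4-2=12; pred: 8+0-2=6
Step 12: prey: 12+4-2=14; pred: 6+0-1=5
Step 13: prey: 14+5-2=17; pred: 5+0-1=4
Step 14: prey: 17+6-2=21; pred: 4+0-1=3
Step 15: prey: 21+8-1=28; pred: 3+0-0=3
No extinction within 15 steps

Answer: 16 both-alive 28 3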